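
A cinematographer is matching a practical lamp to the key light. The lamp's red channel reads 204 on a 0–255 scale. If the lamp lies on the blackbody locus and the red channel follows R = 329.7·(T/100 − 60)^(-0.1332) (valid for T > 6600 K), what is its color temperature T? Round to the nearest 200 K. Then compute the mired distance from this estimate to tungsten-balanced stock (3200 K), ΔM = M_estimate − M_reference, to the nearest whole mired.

-208 mireds

(t − 60)^(-0.1332) = 204/329.7 = 0.61874.
t − 60 = 0.61874^(1/-0.1332) = 0.61874^(-7.508) = 36.748, so t = 96.748.
T = 100·t = 9675 K → 9600 K to the nearest 200 K.
M_estimate = 10⁶/9600 = 104.17; M_reference = 10⁶/3200 = 312.50.
ΔM = 104.17 − 312.50 = -208.33 → -208 mireds.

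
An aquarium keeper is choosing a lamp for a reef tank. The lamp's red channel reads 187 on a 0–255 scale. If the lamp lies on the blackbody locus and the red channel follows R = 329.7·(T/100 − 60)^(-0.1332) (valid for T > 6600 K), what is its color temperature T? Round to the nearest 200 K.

13000 K

(t − 60)^(-0.1332) = 187/329.7 = 0.56718.
t − 60 = 0.56718^(1/-0.1332) = 0.56718^(-7.508) = 70.620, so t = 130.620.
T = 100·t = 13062 K → 13000 K to the nearest 200 K.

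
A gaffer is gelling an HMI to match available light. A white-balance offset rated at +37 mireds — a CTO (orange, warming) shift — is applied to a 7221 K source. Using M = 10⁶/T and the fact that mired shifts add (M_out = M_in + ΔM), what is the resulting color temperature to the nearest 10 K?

M_in = 10⁶/7221 = 138.48 mireds.
M_out = 138.48 + (+37) = 175.48 mireds.
T_out = 10⁶/175.48 = 5698.5 K → 5700 K.

5700 K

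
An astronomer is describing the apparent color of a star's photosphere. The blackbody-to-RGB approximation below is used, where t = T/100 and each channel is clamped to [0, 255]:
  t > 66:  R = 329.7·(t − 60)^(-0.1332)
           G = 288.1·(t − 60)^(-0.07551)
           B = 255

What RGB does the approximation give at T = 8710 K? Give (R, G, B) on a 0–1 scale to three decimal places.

(0.833, 0.881, 1.000)

t = 8710/100 = 87.1; the t > 66 branch applies.
R = 329.7·(87.1 − 60)^(-0.1332) = 329.7·27.1^(-0.1332) = 329.7·0.64436 = 212.445.
G = 288.1·(87.1 − 60)^(-0.07551) = 288.1·27.1^(-0.07551) = 288.1·0.77946 = 224.564.
B = 255 by definition for t > 66.
Dividing each by 255: (0.8331, 0.8806, 1.0000) → (0.833, 0.881, 1.000).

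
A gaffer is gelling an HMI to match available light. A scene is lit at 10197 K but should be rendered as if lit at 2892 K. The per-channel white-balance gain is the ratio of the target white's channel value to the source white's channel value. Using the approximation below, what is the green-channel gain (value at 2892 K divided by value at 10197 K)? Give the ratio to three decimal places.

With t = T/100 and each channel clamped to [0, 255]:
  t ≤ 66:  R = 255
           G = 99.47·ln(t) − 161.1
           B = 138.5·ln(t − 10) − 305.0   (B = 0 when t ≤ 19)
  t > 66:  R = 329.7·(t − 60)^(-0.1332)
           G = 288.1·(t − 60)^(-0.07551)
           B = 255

0.799

At 10197 K (t = 101.97):
  G = 288.1·(101.97 − 60)^(-0.07551) = 288.1·41.97^(-0.07551) = 288.1·0.75414 = 217.268.
At 2892 K (t = 28.92):
  G = 99.47·ln 28.92 − 161.1 = 99.47·3.3645 − 161.1 = 173.570.
Gain = 173.570 / 217.268 = 0.7989 → 0.799.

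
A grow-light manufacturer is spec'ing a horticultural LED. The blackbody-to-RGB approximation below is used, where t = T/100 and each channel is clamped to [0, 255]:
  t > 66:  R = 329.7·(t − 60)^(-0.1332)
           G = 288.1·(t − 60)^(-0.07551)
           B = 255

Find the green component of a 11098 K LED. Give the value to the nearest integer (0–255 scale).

214

t = 11098/100 = 110.98; the t > 66 branch applies.
G = 288.1·(110.98 − 60)^(-0.07551) = 288.1·50.98^(-0.07551) = 288.1·0.74315 = 214.100.
Rounded: 214.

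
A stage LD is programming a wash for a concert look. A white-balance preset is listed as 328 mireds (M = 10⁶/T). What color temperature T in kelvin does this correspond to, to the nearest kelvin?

3049 K

T = 10⁶ / 328 = 3048.78 K → 3049 K.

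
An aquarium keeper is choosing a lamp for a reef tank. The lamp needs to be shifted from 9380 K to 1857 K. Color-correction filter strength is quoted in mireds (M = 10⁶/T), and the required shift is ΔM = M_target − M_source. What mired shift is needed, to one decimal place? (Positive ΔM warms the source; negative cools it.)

M_source = 10⁶/9380 = 106.610; M_target = 10⁶/1857 = 538.503.
ΔM = 538.503 − 106.610 = 431.893 → +431.9 mireds, a warming shift.

+431.9 mireds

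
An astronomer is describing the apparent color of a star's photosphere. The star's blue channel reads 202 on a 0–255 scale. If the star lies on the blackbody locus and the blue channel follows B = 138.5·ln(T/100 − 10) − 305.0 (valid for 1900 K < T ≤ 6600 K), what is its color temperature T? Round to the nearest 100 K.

4900 K

ln(t − 10) = (202 + 305.0) / 138.5 = 3.6606.
t − 10 = e^3.6606 = 38.887, so t = 48.887.
T = 100·t = 4889 K → 4900 K to the nearest 100 K.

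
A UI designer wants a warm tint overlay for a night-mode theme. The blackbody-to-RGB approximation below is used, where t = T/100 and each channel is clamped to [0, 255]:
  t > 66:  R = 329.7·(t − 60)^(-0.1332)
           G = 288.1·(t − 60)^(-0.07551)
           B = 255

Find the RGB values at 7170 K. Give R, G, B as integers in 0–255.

R=238, G=239, B=255

t = 7170/100 = 71.7; the t > 66 branch applies.
R = 329.7·(71.7 − 60)^(-0.1332) = 329.7·11.7^(-0.1332) = 329.7·0.72064 = 237.595.
G = 288.1·(71.7 − 60)^(-0.07551) = 288.1·11.7^(-0.07551) = 288.1·0.83050 = 239.268.
B = 255 by definition for t > 66.
Rounded: (238, 239, 255).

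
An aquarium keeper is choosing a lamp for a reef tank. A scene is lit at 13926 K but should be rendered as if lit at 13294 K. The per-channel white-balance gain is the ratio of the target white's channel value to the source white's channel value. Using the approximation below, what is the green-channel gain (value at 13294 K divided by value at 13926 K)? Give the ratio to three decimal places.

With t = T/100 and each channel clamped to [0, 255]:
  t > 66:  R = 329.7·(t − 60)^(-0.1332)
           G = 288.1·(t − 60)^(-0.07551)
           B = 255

At 13926 K (t = 139.26):
  G = 288.1·(139.26 − 60)^(-0.07551) = 288.1·79.26^(-0.07551) = 288.1·0.71879 = 207.084.
At 13294 K (t = 132.94):
  G = 288.1·(132.94 − 60)^(-0.07551) = 288.1·72.94^(-0.07551) = 288.1·0.72331 = 208.387.
Gain = 208.387 / 207.084 = 1.0063 → 1.006.

1.006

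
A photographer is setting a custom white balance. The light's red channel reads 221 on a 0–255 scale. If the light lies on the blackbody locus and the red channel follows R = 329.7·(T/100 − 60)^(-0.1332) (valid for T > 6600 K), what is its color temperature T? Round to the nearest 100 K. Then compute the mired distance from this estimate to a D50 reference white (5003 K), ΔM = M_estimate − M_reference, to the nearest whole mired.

-75 mireds

(t − 60)^(-0.1332) = 221/329.7 = 0.67031.
t − 60 = 0.67031^(1/-0.1332) = 0.67031^(-7.508) = 20.149, so t = 80.149.
T = 100·t = 8015 K → 8000 K to the nearest 100 K.
M_estimate = 10⁶/8000 = 125.00; M_reference = 10⁶/5003 = 199.88.
ΔM = 125.00 − 199.88 = -74.88 → -75 mireds.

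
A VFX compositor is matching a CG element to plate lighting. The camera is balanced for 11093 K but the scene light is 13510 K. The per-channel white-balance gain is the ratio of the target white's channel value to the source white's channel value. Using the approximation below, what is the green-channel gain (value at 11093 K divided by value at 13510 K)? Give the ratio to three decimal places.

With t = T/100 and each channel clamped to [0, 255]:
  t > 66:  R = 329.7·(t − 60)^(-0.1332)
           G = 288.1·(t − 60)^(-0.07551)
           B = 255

1.030

At 13510 K (t = 135.1):
  G = 288.1·(135.1 − 60)^(-0.07551) = 288.1·75.1^(-0.07551) = 288.1·0.72172 = 207.928.
At 11093 K (t = 110.93):
  G = 288.1·(110.93 − 60)^(-0.07551) = 288.1·50.93^(-0.07551) = 288.1·0.74320 = 214.116.
Gain = 214.116 / 207.928 = 1.0298 → 1.030.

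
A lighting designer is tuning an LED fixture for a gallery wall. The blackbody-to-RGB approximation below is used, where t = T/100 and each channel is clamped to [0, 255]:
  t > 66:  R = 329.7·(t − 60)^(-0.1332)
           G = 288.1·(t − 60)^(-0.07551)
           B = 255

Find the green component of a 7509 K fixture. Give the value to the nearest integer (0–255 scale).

t = 7509/100 = 75.09; the t > 66 branch applies.
G = 288.1·(75.09 − 60)^(-0.07551) = 288.1·15.09^(-0.07551) = 288.1·0.81470 = 234.715.
Rounded: 235.

235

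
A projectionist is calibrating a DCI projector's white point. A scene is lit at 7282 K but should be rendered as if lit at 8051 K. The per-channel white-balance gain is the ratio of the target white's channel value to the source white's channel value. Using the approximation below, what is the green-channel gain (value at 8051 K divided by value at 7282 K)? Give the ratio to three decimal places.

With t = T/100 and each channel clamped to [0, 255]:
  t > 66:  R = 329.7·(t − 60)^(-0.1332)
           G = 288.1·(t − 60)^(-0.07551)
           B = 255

At 7282 K (t = 72.82):
  G = 288.1·(72.82 − 60)^(-0.07551) = 288.1·12.82^(-0.07551) = 288.1·0.82479 = 237.622.
At 8051 K (t = 80.51):
  G = 288.1·(80.51 − 60)^(-0.07551) = 288.1·20.51^(-0.07551) = 288.1·0.79604 = 229.338.
Gain = 229.338 / 237.622 = 0.9651 → 0.965.

0.965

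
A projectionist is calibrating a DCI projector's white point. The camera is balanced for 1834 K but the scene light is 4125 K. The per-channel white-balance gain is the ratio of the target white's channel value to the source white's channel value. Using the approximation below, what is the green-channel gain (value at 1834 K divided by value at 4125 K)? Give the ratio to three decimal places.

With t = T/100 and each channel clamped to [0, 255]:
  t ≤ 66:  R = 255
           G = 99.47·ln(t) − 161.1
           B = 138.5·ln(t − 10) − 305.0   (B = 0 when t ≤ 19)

At 4125 K (t = 41.25):
  G = 99.47·ln 41.25 − 161.1 = 99.47·3.7197 − 161.1 = 208.894.
At 1834 K (t = 18.34):
  G = 99.47·ln 18.34 − 161.1 = 99.47·2.9091 − 161.1 = 128.267.
Gain = 128.267 / 208.894 = 0.6140 → 0.614.

0.614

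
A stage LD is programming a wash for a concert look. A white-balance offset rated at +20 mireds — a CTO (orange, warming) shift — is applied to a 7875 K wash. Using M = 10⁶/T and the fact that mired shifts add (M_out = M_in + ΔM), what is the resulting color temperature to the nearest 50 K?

M_in = 10⁶/7875 = 126.98 mireds.
M_out = 126.98 + (+20) = 146.98 mireds.
T_out = 10⁶/146.98 = 6803.5 K → 6800 K.

6800 K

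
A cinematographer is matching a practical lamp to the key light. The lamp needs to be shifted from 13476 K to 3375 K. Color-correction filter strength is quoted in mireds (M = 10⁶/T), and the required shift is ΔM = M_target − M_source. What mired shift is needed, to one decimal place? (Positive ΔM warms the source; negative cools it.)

+222.1 mireds

M_source = 10⁶/13476 = 74.206; M_target = 10⁶/3375 = 296.296.
ΔM = 296.296 − 74.206 = 222.090 → +222.1 mireds, a warming shift.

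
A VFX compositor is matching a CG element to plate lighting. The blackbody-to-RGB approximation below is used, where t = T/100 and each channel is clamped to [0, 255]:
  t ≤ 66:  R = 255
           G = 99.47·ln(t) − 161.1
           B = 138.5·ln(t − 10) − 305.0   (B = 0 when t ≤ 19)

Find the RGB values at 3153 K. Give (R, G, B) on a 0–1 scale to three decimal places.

t = 3153/100 = 31.53; the t ≤ 66 branch applies.
R = 255 by definition for t ≤ 66.
G = 99.47·ln 31.53 − 161.1 = 99.47·3.4509 − 161.1 = 182.165.
B = 138.5·ln(31.53 − 10) − 305.0 = 138.5·ln 21.53 − 305.0 = 138.5·3.0694 − 305.0 = 120.118.
Dividing each by 255: (1.0000, 0.7144, 0.4711) → (1.000, 0.714, 0.471).

(1.000, 0.714, 0.471)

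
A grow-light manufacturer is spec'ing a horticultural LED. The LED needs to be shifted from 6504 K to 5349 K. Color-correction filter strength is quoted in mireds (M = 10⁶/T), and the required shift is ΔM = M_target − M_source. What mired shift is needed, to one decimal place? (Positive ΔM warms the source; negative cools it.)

M_source = 10⁶/6504 = 153.752; M_target = 10⁶/5349 = 186.951.
ΔM = 186.951 − 153.752 = 33.199 → +33.2 mireds, a warming shift.

+33.2 mireds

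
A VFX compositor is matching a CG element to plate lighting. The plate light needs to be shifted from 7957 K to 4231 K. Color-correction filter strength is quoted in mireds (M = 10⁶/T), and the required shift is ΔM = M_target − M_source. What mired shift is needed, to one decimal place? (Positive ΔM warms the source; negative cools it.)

M_source = 10⁶/7957 = 125.676; M_target = 10⁶/4231 = 236.351.
ΔM = 236.351 − 125.676 = 110.675 → +110.7 mireds, a warming shift.

+110.7 mireds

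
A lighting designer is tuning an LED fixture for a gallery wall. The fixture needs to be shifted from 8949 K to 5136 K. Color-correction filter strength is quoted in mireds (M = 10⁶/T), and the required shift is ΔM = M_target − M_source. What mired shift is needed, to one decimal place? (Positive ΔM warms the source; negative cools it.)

M_source = 10⁶/8949 = 111.744; M_target = 10⁶/5136 = 194.704.
ΔM = 194.704 − 111.744 = 82.960 → +83.0 mireds, a warming shift.

+83.0 mireds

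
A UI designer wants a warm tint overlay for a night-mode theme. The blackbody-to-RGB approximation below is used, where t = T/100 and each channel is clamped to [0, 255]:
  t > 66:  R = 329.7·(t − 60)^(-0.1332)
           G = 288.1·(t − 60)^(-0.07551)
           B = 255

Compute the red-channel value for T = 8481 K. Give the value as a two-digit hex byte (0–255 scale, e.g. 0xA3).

0xD7

t = 8481/100 = 84.81; the t > 66 branch applies.
R = 329.7·(84.81 − 60)^(-0.1332) = 329.7·24.81^(-0.1332) = 329.7·0.65198 = 214.959.
Rounded: 215; in hex, 0xD7.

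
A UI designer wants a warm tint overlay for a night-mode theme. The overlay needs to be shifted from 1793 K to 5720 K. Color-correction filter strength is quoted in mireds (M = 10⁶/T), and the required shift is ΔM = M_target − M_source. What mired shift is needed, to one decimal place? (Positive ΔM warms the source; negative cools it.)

M_source = 10⁶/1793 = 557.724; M_target = 10⁶/5720 = 174.825.
ΔM = 174.825 − 557.724 = -382.899 → -382.9 mireds, a cooling shift.

-382.9 mireds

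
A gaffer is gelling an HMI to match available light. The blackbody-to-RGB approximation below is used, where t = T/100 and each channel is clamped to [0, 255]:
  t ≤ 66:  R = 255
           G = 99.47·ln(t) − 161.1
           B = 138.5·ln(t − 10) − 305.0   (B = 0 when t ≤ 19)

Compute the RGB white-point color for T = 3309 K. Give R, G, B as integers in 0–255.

R=255, G=187, B=130

t = 3309/100 = 33.09; the t ≤ 66 branch applies.
R = 255 by definition for t ≤ 66.
G = 99.47·ln 33.09 − 161.1 = 99.47·3.4992 − 161.1 = 186.969.
B = 138.5·ln(33.09 − 10) − 305.0 = 138.5·ln 23.09 − 305.0 = 138.5·3.1394 − 305.0 = 129.807.
Rounded: (255, 187, 130).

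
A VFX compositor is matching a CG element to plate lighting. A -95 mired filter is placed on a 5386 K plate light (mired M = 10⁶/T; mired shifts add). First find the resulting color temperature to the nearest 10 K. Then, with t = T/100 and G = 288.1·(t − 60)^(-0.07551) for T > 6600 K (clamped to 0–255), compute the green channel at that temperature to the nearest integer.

214

M_in = 10⁶/5386 = 185.67; M_out = 185.67 + (-95) = 90.67.
T_out = 10⁶/90.67 = 11029.4 K → 11030 K; t = 110.3.
G = 288.1·(110.3 − 60)^(-0.07551) = 288.1·50.3^(-0.07551) = 288.1·0.74390 = 214.318.
Rounded: 214.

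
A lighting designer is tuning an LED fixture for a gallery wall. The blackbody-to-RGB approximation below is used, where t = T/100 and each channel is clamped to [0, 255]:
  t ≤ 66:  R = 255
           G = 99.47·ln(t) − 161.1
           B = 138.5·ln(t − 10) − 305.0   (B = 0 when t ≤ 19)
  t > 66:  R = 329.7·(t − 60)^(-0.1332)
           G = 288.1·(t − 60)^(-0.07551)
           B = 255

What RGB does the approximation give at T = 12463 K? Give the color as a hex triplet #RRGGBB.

#BDD2FF

t = 12463/100 = 124.63; the t > 66 branch applies.
R = 329.7·(124.63 − 60)^(-0.1332) = 329.7·64.63^(-0.1332) = 329.7·0.57392 = 189.221.
G = 288.1·(124.63 − 60)^(-0.07551) = 288.1·64.63^(-0.07551) = 288.1·0.72995 = 210.299.
B = 255 by definition for t > 66.
Rounded: (189, 210, 255).
In hex: #BDD2FF.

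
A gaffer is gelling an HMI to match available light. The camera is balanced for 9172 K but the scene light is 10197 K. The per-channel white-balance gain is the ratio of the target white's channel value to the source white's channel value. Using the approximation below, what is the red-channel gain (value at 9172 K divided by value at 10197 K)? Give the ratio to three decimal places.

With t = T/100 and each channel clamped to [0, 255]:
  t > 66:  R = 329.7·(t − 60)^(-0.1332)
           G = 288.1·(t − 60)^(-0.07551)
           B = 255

1.038

At 10197 K (t = 101.97):
  R = 329.7·(101.97 − 60)^(-0.1332) = 329.7·41.97^(-0.1332) = 329.7·0.60789 = 200.421.
At 9172 K (t = 91.72):
  R = 329.7·(91.72 − 60)^(-0.1332) = 329.7·31.72^(-0.1332) = 329.7·0.63099 = 208.037.
Gain = 208.037 / 200.421 = 1.0380 → 1.038.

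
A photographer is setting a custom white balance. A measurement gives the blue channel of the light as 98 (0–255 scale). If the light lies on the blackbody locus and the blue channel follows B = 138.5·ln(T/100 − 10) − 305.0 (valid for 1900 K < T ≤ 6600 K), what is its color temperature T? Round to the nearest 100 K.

ln(t − 10) = (98 + 305.0) / 138.5 = 2.9097.
t − 10 = e^2.9097 = 18.352, so t = 28.352.
T = 100·t = 2835 K → 2800 K to the nearest 100 K.

2800 K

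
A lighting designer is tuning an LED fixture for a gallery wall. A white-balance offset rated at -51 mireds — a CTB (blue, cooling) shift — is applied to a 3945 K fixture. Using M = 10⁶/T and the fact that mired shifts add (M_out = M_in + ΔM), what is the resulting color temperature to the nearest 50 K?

4950 K

M_in = 10⁶/3945 = 253.49 mireds.
M_out = 253.49 + (-51) = 202.49 mireds.
T_out = 10⁶/202.49 = 4938.6 K → 4950 K.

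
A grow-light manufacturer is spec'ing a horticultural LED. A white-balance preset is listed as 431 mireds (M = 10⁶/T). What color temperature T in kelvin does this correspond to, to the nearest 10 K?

T = 10⁶ / 431 = 2320.19 K → 2320 K.

2320 K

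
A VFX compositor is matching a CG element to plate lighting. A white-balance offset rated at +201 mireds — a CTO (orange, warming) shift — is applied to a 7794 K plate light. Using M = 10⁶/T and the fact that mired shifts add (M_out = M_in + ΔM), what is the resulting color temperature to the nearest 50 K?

3050 K

M_in = 10⁶/7794 = 128.30 mireds.
M_out = 128.30 + (+201) = 329.30 mireds.
T_out = 10⁶/329.30 = 3036.7 K → 3050 K.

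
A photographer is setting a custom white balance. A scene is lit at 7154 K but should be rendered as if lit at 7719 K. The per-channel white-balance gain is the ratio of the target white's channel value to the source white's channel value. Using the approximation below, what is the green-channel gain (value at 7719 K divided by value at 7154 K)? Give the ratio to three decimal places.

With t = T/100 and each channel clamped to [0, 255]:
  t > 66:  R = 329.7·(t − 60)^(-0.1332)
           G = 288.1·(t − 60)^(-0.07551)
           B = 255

0.970

At 7154 K (t = 71.54):
  G = 288.1·(71.54 − 60)^(-0.07551) = 288.1·11.54^(-0.07551) = 288.1·0.83137 = 239.517.
At 7719 K (t = 77.19):
  G = 288.1·(77.19 − 60)^(-0.07551) = 288.1·17.19^(-0.07551) = 288.1·0.80672 = 232.417.
Gain = 232.417 / 239.517 = 0.9704 → 0.970.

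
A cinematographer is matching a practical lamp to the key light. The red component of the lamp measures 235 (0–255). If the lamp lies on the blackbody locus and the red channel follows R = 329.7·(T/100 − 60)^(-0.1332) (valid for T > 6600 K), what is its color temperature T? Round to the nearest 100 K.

7300 K

(t − 60)^(-0.1332) = 235/329.7 = 0.71277.
t − 60 = 0.71277^(1/-0.1332) = 0.71277^(-7.508) = 12.705, so t = 72.705.
T = 100·t = 7271 K → 7300 K to the nearest 100 K.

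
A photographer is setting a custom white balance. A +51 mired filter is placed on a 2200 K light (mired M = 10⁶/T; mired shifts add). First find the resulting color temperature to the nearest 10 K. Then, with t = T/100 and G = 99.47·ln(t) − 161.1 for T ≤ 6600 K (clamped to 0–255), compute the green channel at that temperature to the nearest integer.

M_in = 10⁶/2200 = 454.55; M_out = 454.55 + (+51) = 505.55.
T_out = 10⁶/505.55 = 1978.1 K → 1980 K; t = 19.8.
G = 99.47·ln 19.8 − 161.1 = 99.47·2.9857 − 161.1 = 135.886.
Rounded: 136.

136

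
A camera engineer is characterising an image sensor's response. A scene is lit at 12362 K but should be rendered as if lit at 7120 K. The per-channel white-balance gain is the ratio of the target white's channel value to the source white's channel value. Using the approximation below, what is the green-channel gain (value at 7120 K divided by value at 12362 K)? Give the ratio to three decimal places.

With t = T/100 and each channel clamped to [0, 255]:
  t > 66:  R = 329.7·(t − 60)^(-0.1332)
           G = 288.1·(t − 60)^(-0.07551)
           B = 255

At 12362 K (t = 123.62):
  G = 288.1·(123.62 − 60)^(-0.07551) = 288.1·63.62^(-0.07551) = 288.1·0.73082 = 210.549.
At 7120 K (t = 71.2):
  G = 288.1·(71.2 − 60)^(-0.07551) = 288.1·11.2^(-0.07551) = 288.1·0.83325 = 240.058.
Gain = 240.058 / 210.549 = 1.1402 → 1.140.

1.140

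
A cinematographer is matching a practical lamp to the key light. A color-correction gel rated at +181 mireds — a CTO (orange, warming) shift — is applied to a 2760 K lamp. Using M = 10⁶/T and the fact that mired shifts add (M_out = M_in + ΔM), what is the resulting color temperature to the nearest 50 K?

1850 K

M_in = 10⁶/2760 = 362.32 mireds.
M_out = 362.32 + (+181) = 543.32 mireds.
T_out = 10⁶/543.32 = 1840.5 K → 1850 K.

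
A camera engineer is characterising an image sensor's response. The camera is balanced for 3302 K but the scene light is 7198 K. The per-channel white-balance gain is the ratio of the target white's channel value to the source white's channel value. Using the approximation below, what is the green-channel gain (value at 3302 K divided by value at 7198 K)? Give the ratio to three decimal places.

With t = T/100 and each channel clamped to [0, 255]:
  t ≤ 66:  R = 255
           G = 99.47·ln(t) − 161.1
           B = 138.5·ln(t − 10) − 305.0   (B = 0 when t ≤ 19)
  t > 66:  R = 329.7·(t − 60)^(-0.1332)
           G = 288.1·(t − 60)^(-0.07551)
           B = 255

0.782

At 7198 K (t = 71.98):
  G = 288.1·(71.98 − 60)^(-0.07551) = 288.1·11.98^(-0.07551) = 288.1·0.82902 = 238.841.
At 3302 K (t = 33.02):
  G = 99.47·ln 33.02 − 161.1 = 99.47·3.4971 − 161.1 = 186.758.
Gain = 186.758 / 238.841 = 0.7819 → 0.782.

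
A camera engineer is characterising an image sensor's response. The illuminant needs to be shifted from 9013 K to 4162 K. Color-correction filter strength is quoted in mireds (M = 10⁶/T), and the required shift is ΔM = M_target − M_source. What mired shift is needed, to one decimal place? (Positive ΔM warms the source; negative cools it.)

M_source = 10⁶/9013 = 110.951; M_target = 10⁶/4162 = 240.269.
ΔM = 240.269 − 110.951 = 129.318 → +129.3 mireds, a warming shift.

+129.3 mireds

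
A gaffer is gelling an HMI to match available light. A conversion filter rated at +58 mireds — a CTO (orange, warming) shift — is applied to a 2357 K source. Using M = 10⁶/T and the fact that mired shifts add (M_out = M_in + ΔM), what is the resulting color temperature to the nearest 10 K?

M_in = 10⁶/2357 = 424.27 mireds.
M_out = 424.27 + (+58) = 482.27 mireds.
T_out = 10⁶/482.27 = 2073.5 K → 2070 K.

2070 K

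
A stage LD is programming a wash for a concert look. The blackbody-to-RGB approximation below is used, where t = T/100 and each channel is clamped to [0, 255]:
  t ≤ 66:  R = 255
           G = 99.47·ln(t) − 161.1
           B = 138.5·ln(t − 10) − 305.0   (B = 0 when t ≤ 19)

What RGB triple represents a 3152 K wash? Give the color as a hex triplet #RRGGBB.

t = 3152/100 = 31.52; the t ≤ 66 branch applies.
R = 255 by definition for t ≤ 66.
G = 99.47·ln 31.52 − 161.1 = 99.47·3.4506 − 161.1 = 182.133.
B = 138.5·ln(31.52 − 10) − 305.0 = 138.5·ln 21.52 − 305.0 = 138.5·3.0690 − 305.0 = 120.054.
Rounded: (255, 182, 120).
In hex: #FFB678.

#FFB678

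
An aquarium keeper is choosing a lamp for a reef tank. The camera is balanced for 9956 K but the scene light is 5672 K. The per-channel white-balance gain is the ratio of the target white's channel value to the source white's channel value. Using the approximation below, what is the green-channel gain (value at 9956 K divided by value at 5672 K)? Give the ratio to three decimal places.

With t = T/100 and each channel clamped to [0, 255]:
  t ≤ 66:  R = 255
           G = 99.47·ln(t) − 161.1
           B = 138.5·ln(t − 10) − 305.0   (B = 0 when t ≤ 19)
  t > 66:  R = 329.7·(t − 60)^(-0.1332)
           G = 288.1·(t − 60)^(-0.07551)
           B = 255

0.907

At 5672 K (t = 56.72):
  G = 99.47·ln 56.72 − 161.1 = 99.47·4.0381 − 161.1 = 240.572.
At 9956 K (t = 99.56):
  G = 288.1·(99.56 − 60)^(-0.07551) = 288.1·39.56^(-0.07551) = 288.1·0.75751 = 218.240.
Gain = 218.240 / 240.572 = 0.9072 → 0.907.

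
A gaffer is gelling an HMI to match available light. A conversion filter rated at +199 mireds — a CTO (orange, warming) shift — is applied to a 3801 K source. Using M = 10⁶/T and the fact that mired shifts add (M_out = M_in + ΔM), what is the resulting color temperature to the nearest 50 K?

M_in = 10⁶/3801 = 263.09 mireds.
M_out = 263.09 + (+199) = 462.09 mireds.
T_out = 10⁶/462.09 = 2164.1 K → 2150 K.

2150 K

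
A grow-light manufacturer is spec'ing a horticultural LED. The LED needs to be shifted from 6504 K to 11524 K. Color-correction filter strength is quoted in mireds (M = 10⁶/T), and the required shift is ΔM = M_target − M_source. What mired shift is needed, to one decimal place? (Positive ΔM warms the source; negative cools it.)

-67.0 mireds

M_source = 10⁶/6504 = 153.752; M_target = 10⁶/11524 = 86.775.
ΔM = 86.775 − 153.752 = -66.976 → -67.0 mireds, a cooling shift.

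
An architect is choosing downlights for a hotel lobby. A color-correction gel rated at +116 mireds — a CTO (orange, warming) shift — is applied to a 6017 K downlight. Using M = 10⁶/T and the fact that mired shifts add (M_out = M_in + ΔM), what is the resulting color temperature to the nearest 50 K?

M_in = 10⁶/6017 = 166.20 mireds.
M_out = 166.20 + (+116) = 282.20 mireds.
T_out = 10⁶/282.20 = 3543.6 K → 3550 K.

3550 K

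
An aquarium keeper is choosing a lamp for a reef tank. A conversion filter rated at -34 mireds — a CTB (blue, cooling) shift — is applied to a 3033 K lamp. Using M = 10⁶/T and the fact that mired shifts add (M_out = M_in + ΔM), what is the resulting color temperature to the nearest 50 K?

3400 K

M_in = 10⁶/3033 = 329.71 mireds.
M_out = 329.71 + (-34) = 295.71 mireds.
T_out = 10⁶/295.71 = 3381.7 K → 3400 K.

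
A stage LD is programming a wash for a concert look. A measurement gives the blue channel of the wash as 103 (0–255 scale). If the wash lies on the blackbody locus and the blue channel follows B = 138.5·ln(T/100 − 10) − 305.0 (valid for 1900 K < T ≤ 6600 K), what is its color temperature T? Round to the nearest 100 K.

2900 K

ln(t − 10) = (103 + 305.0) / 138.5 = 2.9458.
t − 10 = e^2.9458 = 19.027, so t = 29.027.
T = 100·t = 2903 K → 2900 K to the nearest 100 K.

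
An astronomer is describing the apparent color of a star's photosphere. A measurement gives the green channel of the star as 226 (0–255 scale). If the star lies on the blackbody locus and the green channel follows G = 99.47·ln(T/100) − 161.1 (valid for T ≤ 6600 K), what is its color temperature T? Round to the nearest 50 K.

4900 K

ln t = (226 + 161.1) / 99.47 = 3.8916.
t = e^3.8916 = 48.990.
T = 100·t = 4899 K → 4900 K to the nearest 50 K.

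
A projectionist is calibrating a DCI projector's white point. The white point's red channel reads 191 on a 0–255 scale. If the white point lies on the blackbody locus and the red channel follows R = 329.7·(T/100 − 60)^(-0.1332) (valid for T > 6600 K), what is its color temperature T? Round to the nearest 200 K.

(t − 60)^(-0.1332) = 191/329.7 = 0.57931.
t − 60 = 0.57931^(1/-0.1332) = 0.57931^(-7.508) = 60.245, so t = 120.245.
T = 100·t = 12025 K → 12000 K to the nearest 200 K.

12000 K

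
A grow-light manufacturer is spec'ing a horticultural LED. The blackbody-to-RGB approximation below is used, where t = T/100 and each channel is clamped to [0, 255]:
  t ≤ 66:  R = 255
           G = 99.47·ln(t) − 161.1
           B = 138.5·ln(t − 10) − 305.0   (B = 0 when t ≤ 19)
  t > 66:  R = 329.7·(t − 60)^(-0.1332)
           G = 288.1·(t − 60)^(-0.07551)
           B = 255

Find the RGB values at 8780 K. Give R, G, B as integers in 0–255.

t = 8780/100 = 87.8; the t > 66 branch applies.
R = 329.7·(87.8 − 60)^(-0.1332) = 329.7·27.8^(-0.1332) = 329.7·0.64217 = 211.725.
G = 288.1·(87.8 − 60)^(-0.07551) = 288.1·27.8^(-0.07551) = 288.1·0.77797 = 224.132.
B = 255 by definition for t > 66.
Rounded: (212, 224, 255).

R=212, G=224, B=255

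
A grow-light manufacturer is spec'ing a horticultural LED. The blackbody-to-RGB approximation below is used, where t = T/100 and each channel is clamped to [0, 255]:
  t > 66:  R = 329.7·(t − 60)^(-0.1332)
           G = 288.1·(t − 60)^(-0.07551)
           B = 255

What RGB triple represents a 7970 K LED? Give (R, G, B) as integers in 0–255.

t = 7970/100 = 79.7; the t > 66 branch applies.
R = 329.7·(79.7 − 60)^(-0.1332) = 329.7·19.7^(-0.1332) = 329.7·0.67232 = 221.664.
G = 288.1·(79.7 − 60)^(-0.07551) = 288.1·19.7^(-0.07551) = 288.1·0.79846 = 230.037.
B = 255 by definition for t > 66.
Rounded: (222, 230, 255).

(222, 230, 255)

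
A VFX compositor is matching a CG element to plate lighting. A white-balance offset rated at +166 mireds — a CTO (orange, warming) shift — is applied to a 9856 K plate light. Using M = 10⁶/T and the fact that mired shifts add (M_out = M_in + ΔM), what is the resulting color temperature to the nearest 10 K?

M_in = 10⁶/9856 = 101.46 mireds.
M_out = 101.46 + (+166) = 267.46 mireds.
T_out = 10⁶/267.46 = 3738.9 K → 3740 K.

3740 K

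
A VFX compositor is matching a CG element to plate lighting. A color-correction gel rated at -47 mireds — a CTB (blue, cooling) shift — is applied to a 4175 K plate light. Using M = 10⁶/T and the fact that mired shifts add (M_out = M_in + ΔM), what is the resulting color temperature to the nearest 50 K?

M_in = 10⁶/4175 = 239.52 mireds.
M_out = 239.52 + (-47) = 192.52 mireds.
T_out = 10⁶/192.52 = 5194.2 K → 5200 K.

5200 K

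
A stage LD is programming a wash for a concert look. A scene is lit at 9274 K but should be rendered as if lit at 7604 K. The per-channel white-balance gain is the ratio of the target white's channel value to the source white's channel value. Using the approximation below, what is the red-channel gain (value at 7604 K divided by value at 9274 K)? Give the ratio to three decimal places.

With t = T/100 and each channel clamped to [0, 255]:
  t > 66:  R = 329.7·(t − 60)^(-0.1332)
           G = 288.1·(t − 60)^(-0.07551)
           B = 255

At 9274 K (t = 92.74):
  R = 329.7·(92.74 − 60)^(-0.1332) = 329.7·32.74^(-0.1332) = 329.7·0.62834 = 207.162.
At 7604 K (t = 76.04):
  R = 329.7·(76.04 − 60)^(-0.1332) = 329.7·16.04^(-0.1332) = 329.7·0.69098 = 227.817.
Gain = 227.817 / 207.162 = 1.0997 → 1.100.

1.100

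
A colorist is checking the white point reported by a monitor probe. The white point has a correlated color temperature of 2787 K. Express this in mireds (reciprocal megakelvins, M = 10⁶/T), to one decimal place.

358.8 mireds

M = 10⁶ / 2787 = 358.809 → 358.8 mireds.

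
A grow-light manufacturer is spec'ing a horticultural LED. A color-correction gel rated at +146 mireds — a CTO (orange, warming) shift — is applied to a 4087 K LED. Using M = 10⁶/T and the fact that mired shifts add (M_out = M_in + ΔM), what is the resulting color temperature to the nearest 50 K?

M_in = 10⁶/4087 = 244.68 mireds.
M_out = 244.68 + (+146) = 390.68 mireds.
T_out = 10⁶/390.68 = 2559.7 K → 2550 K.

2550 K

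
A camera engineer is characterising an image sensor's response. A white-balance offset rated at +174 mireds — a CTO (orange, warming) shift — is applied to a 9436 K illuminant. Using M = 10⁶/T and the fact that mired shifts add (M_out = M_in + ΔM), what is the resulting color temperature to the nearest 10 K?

M_in = 10⁶/9436 = 105.98 mireds.
M_out = 105.98 + (+174) = 279.98 mireds.
T_out = 10⁶/279.98 = 3571.7 K → 3570 K.

3570 K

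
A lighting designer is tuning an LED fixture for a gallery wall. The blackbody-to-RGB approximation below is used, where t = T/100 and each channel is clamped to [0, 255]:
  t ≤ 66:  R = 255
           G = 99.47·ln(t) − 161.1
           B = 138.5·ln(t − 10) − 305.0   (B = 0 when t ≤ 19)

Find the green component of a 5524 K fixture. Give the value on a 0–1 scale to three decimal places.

0.933

t = 5524/100 = 55.24; the t ≤ 66 branch applies.
G = 99.47·ln 55.24 − 161.1 = 99.47·4.0117 − 161.1 = 237.943.
On a 0–1 scale: 237.943/255 = 0.9331 → 0.933.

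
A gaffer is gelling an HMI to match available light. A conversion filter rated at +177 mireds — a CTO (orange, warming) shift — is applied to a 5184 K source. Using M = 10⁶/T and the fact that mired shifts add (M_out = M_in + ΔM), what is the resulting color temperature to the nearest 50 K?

M_in = 10⁶/5184 = 192.90 mireds.
M_out = 192.90 + (+177) = 369.90 mireds.
T_out = 10⁶/369.90 = 2703.4 K → 2700 K.

2700 K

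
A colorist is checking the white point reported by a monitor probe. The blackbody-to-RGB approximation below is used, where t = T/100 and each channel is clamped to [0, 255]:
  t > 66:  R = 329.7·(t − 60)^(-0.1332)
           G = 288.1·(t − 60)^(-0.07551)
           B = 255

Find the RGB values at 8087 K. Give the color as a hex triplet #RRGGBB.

t = 8087/100 = 80.87; the t > 66 branch applies.
R = 329.7·(80.87 − 60)^(-0.1332) = 329.7·20.87^(-0.1332) = 329.7·0.66717 = 219.968.
G = 288.1·(80.87 − 60)^(-0.07551) = 288.1·20.87^(-0.07551) = 288.1·0.79499 = 229.037.
B = 255 by definition for t > 66.
Rounded: (220, 229, 255).
In hex: #DCE5FF.

#DCE5FF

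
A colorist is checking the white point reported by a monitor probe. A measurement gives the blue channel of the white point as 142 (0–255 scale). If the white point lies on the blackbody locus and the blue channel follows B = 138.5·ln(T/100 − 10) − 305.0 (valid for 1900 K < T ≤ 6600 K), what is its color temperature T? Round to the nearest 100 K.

ln(t − 10) = (142 + 305.0) / 138.5 = 3.2274.
t − 10 = e^3.2274 = 25.215, so t = 35.215.
T = 100·t = 3521 K → 3500 K to the nearest 100 K.

3500 K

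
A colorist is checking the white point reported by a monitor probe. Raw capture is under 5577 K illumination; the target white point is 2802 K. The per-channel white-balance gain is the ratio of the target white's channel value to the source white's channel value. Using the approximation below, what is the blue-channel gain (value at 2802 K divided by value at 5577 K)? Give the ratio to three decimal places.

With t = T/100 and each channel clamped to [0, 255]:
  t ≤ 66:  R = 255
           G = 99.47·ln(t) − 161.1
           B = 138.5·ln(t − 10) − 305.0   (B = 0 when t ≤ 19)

0.425

At 5577 K (t = 55.77):
  B = 138.5·ln(55.77 − 10) − 305.0 = 138.5·ln 45.77 − 305.0 = 138.5·3.8236 − 305.0 = 224.573.
At 2802 K (t = 28.02):
  B = 138.5·ln(28.02 − 10) − 305.0 = 138.5·ln 18.02 − 305.0 = 138.5·2.8915 − 305.0 = 95.470.
Gain = 95.470 / 224.573 = 0.4251 → 0.425.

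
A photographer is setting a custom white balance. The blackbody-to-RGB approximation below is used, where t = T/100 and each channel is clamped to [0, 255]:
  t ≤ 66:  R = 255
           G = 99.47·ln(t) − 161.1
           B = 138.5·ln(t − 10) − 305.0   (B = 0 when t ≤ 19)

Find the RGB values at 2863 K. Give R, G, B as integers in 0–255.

R=255, G=173, B=100

t = 2863/100 = 28.63; the t ≤ 66 branch applies.
R = 255 by definition for t ≤ 66.
G = 99.47·ln 28.63 − 161.1 = 99.47·3.3545 − 161.1 = 172.568.
B = 138.5·ln(28.63 − 10) − 305.0 = 138.5·ln 18.63 − 305.0 = 138.5·2.9248 − 305.0 = 100.081.
Rounded: (255, 173, 100).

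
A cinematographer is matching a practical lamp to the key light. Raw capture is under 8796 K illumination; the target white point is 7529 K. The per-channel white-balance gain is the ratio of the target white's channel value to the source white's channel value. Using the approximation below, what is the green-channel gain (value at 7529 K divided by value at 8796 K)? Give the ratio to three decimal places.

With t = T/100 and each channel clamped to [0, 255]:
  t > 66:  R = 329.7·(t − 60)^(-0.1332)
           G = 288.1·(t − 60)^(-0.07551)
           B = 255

At 8796 K (t = 87.96):
  G = 288.1·(87.96 − 60)^(-0.07551) = 288.1·27.96^(-0.07551) = 288.1·0.77763 = 224.035.
At 7529 K (t = 75.29):
  G = 288.1·(75.29 − 60)^(-0.07551) = 288.1·15.29^(-0.07551) = 288.1·0.81389 = 234.482.
Gain = 234.482 / 224.035 = 1.0466 → 1.047.

1.047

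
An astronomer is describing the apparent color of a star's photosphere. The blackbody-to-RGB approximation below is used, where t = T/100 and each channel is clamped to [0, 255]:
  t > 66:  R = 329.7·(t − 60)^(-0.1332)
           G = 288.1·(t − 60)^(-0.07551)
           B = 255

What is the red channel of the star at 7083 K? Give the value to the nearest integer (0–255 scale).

t = 7083/100 = 70.83; the t > 66 branch applies.
R = 329.7·(70.83 − 60)^(-0.1332) = 329.7·10.83^(-0.1332) = 329.7·0.72809 = 240.053.
Rounded: 240.

240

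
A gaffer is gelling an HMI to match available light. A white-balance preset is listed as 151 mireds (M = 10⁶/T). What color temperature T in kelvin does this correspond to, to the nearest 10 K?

6620 K

T = 10⁶ / 151 = 6622.52 K → 6620 K.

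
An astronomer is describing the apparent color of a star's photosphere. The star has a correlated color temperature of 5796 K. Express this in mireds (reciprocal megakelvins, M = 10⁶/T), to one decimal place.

172.5 mireds

M = 10⁶ / 5796 = 172.533 → 172.5 mireds.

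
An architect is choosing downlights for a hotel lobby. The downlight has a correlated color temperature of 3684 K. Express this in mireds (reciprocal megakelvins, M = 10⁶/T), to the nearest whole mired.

271 mireds

M = 10⁶ / 3684 = 271.444 → 271 mireds.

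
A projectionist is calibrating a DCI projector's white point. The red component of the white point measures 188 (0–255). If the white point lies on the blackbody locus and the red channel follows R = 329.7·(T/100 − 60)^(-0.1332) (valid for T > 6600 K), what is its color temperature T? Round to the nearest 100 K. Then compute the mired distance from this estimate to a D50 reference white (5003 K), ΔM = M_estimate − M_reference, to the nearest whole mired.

(t − 60)^(-0.1332) = 188/329.7 = 0.57022.
t − 60 = 0.57022^(1/-0.1332) = 0.57022^(-7.508) = 67.848, so t = 127.848.
T = 100·t = 12785 K → 12800 K to the nearest 100 K.
M_estimate = 10⁶/12800 = 78.12; M_reference = 10⁶/5003 = 199.88.
ΔM = 78.12 − 199.88 = -121.76 → -122 mireds.

-122 mireds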